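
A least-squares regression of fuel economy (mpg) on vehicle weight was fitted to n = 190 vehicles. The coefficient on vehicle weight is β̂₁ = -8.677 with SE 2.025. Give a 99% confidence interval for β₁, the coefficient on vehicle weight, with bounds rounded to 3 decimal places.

(-13.947, -3.407)

df = n − 2 = 190 − 2 = 188.
t* = t_{0.005, 188} = 2.602233.
Margin = t* × SE = 2.602233 × 2.025 = 5.26952.
CI: -8.677 ± 5.26952 → (-13.947, -3.407).
With 99% confidence, each one-unit increase in vehicle weight is associated with a change of between -13.947 and -3.407 mpg in fuel economy.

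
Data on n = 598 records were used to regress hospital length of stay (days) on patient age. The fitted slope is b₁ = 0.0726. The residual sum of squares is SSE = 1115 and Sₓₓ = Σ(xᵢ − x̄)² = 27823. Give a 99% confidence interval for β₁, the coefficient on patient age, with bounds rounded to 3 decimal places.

MSE = SSE/(n − 2) = 1115/596 = 1.87081.
SE(b₁) = √(MSE/Sₓₓ) = √(1.87081/27823) = 0.00819997.
df = n − 2 = 596.
t* = t_{0.005, 596} = 2.584103.
Margin = t* × SE = 2.584103 × 0.00819997 = 0.02119.
CI: 0.0726 ± 0.02119 → (0.051, 0.094).
With 99% confidence, each one-unit increase in patient age is associated with a change of between 0.051 and 0.094 days in hospital length of stay.

(0.051, 0.094)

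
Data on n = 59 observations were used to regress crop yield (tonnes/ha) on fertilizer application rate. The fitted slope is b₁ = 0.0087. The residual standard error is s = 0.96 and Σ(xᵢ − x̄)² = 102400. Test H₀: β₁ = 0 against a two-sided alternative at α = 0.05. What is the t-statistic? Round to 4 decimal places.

SE(b₁) = s/√Sₓₓ = 0.96/√102400 = 0.003.
t = 0.0087 / 0.003 = 2.9000.
df = n − 2 = 57.
Two-sided p ≈ 0.0053, which is < 0.05, so reject H₀.
There is evidence that fertilizer application rate is associated with crop yield.

t = 2.9000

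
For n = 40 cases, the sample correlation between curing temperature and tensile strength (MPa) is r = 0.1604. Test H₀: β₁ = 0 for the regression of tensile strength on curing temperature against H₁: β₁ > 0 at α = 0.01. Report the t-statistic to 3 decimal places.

t = r·√(n − 2)/√(1 − r²) = 0.1604·√38/√0.974272 = 1.002.
df = n − 2 = 38.
One-sided p ≈ 0.1614, which is ≥ 0.01, so fail to reject H₀.
The data do not give significant evidence of a linear association between curing temperature and tensile strength.

t = 1.002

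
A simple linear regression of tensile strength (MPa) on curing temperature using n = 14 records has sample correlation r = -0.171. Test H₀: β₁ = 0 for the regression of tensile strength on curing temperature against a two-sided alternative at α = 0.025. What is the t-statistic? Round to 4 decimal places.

t = -0.6012

t = r·√(n − 2)/√(1 − r²) = -0.171·√12/√0.970759 = -0.6012.
df = n − 2 = 12.
Two-sided p ≈ 0.5589, which is ≥ 0.025, so fail to reject H₀.
The data do not give significant evidence of a linear association between curing temperature and tensile strength.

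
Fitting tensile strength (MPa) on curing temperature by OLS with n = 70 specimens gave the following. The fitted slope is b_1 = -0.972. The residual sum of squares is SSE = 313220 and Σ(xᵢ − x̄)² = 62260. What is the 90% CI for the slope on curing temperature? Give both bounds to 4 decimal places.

MSE = SSE/(n − 2) = 313220/68 = 4606.18.
SE(b_1) = √(MSE/Sₓₓ) = √(4606.18/62260) = 0.271998.
df = n − 2 = 68.
t* = t_{0.05, 68} = 1.667572.
Margin = t* × SE = 1.667572 × 0.271998 = 0.453576.
CI: -0.972 ± 0.453576 → (-1.4256, -0.5184).
With 90% confidence, each one-unit increase in curing temperature is associated with a change of between -1.4256 and -0.5184 MPa in tensile strength.

(-1.4256, -0.5184)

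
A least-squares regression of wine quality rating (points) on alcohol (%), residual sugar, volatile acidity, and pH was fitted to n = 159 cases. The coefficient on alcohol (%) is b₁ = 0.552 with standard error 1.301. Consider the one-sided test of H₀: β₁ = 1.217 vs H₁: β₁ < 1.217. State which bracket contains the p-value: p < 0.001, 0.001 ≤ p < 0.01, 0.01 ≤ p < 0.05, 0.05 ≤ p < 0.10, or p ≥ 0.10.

t = (0.552 − 1.217) / 1.301 = -0.511.
df = n − k − 1 = 159 − 4 − 1 = 154.
One-sided p = P(T_{154} < t) ≈ 0.3050.
So p ≥ 0.10.

p ≥ 0.10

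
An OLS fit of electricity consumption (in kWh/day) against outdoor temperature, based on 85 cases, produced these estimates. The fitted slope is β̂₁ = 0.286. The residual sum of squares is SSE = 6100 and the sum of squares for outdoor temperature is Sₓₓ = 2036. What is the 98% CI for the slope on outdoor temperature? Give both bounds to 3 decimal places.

MSE = SSE/(n − 2) = 6100/83 = 73.494.
SE(β̂₁) = √(MSE/Sₓₓ) = √(73.494/2036) = 0.189993.
df = n − 2 = 83.
t* = t_{0.01, 83} = 2.372119.
Margin = t* × SE = 2.372119 × 0.189993 = 0.45069.
CI: 0.286 ± 0.45069 → (-0.165, 0.737).
With 98% confidence, each one-unit increase in outdoor temperature is associated with a change of between -0.165 and 0.737 kWh/day in electricity consumption.

(-0.165, 0.737)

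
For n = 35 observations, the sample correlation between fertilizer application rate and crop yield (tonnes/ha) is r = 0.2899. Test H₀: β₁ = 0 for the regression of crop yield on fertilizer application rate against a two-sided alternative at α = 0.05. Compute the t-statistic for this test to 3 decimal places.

t = 1.740

t = r·√(n − 2)/√(1 − r²) = 0.2899·√33/√0.915958 = 1.740.
df = n − 2 = 33.
Two-sided p ≈ 0.0912, which is ≥ 0.05, so fail to reject H₀.
The data do not give significant evidence of a linear association between fertilizer application rate and crop yield.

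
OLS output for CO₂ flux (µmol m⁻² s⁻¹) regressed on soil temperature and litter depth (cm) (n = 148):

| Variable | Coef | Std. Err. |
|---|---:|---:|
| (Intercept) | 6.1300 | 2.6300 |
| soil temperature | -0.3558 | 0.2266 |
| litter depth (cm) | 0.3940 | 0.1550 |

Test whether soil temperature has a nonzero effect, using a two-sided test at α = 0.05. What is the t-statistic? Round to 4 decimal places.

Read off: b = -0.3558, SE = 0.2266 for soil temperature.
H₀: β₁ = 0 vs H₁: β₁ ≠ 0.
t = -0.3558 / 0.2266 = -1.5702.
df = n − k − 1 = 148 − 2 − 1 = 145.
Two-sided p ≈ 0.1186, which is ≥ 0.05, so fail to reject H₀.
The data do not give significant evidence of an association between soil temperature and CO₂ flux, after adjusting for the other predictors.

t = -1.5702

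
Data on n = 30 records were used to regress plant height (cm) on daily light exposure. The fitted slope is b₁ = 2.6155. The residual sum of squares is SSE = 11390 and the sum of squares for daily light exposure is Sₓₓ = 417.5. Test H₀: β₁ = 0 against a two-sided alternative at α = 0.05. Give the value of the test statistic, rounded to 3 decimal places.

MSE = SSE/(n − 2) = 11390/28 = 406.786.
SE(b₁) = √(MSE/Sₓₓ) = √(406.786/417.5) = 0.987085.
t = 2.6155 / 0.987085 = 2.650.
df = n − 2 = 28.
Two-sided p ≈ 0.0131, which is < 0.05, so reject H₀.
There is evidence that daily light exposure is associated with plant height.

t = 2.650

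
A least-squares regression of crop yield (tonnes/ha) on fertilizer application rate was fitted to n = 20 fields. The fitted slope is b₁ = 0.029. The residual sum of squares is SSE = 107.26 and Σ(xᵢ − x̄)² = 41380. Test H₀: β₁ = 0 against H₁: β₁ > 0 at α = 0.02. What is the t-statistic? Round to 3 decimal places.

t = 2.417

MSE = SSE/(n − 2) = 107.26/18 = 5.95889.
SE(b₁) = √(MSE/Sₓₓ) = √(5.95889/41380) = 0.0120002.
t = 0.029 / 0.0120002 = 2.417.
df = n − 2 = 18.
One-sided p ≈ 0.0133, which is < 0.02, so reject H₀.
There is evidence that the true slope on fertilizer application rate is positive.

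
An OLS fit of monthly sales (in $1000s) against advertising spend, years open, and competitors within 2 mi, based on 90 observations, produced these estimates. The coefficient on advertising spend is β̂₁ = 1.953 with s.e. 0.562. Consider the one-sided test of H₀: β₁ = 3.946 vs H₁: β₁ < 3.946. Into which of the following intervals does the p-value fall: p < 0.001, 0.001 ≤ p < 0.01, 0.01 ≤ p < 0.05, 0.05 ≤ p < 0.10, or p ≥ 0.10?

p < 0.001

t = (1.953 − 3.946) / 0.562 = -3.546.
df = n − k − 1 = 90 − 3 − 1 = 86.
One-sided p = P(T_{86} < t) ≈ 0.0003.
So p < 0.001.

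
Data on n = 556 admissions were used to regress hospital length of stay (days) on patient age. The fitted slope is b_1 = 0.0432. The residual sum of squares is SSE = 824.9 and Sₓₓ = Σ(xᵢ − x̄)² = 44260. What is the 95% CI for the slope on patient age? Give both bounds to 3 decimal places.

MSE = SSE/(n − 2) = 824.9/554 = 1.48899.
SE(b_1) = √(MSE/Sₓₓ) = √(1.48899/44260) = 0.00580016.
df = n − 2 = 554.
t* = t_{0.025, 554} = 1.964255.
Margin = t* × SE = 1.964255 × 0.00580016 = 0.01139.
CI: 0.0432 ± 0.01139 → (0.032, 0.055).
With 95% confidence, each one-unit increase in patient age is associated with a change of between 0.032 and 0.055 days in hospital length of stay.

(0.032, 0.055)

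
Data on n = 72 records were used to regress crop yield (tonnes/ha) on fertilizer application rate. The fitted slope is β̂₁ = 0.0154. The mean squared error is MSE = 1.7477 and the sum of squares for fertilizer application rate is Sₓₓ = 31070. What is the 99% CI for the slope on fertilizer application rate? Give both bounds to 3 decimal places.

(-0.004, 0.035)

SE(β̂₁) = √(MSE/Sₓₓ) = √(1.7477/31070) = 0.00750003.
df = n − 2 = 70.
t* = t_{0.005, 70} = 2.647905.
Margin = t* × SE = 2.647905 × 0.00750003 = 0.01986.
CI: 0.0154 ± 0.01986 → (-0.004, 0.035).
With 99% confidence, each one-unit increase in fertilizer application rate is associated with a change of between -0.004 and 0.035 tonnes/ha in crop yield.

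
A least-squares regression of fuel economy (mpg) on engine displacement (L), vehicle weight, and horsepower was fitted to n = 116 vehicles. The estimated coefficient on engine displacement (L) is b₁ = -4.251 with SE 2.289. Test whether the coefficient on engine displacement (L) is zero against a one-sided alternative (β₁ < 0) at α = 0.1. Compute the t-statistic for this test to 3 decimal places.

t = -1.857

H₀: β₁ = 0 vs H₁: β₁ < 0.
t = (b₁ − β₁⁰)/SE = -4.251 / 2.289 = -1.857.
df = n − k − 1 = 116 − 3 − 1 = 112.
One-sided p ≈ 0.0330, which is < 0.1, so reject H₀.
There is evidence that the true slope on engine displacement (L) is negative, holding the other predictors fixed.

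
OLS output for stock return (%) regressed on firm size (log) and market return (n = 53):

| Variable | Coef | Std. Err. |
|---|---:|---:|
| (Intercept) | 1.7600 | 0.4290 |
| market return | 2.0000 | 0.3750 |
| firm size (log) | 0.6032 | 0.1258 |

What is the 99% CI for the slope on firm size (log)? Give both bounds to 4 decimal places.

Read off: b = 0.6032, SE = 0.1258 for firm size (log).
df = n − k − 1 = 53 − 2 − 1 = 50.
t* = t_{0.005, 50} = 2.677793.
Margin = t* × SE = 2.677793 × 0.1258 = 0.336866.
CI: 0.6032 ± 0.336866 → (0.2663, 0.9401).

(0.2663, 0.9401)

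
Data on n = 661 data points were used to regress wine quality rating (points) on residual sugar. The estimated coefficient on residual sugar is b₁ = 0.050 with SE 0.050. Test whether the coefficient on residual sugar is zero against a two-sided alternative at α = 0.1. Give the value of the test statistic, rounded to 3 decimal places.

H₀: β₁ = 0 vs H₁: β₁ ≠ 0.
t = (b₁ − β₁⁰)/SE = 0.050 / 0.050 = 1.000.
df = n − 2 = 661 − 2 = 659.
Two-sided p ≈ 0.3177, which is ≥ 0.1, so fail to reject H₀.
The data do not give significant evidence of an association between residual sugar and wine quality rating.

t = 1.000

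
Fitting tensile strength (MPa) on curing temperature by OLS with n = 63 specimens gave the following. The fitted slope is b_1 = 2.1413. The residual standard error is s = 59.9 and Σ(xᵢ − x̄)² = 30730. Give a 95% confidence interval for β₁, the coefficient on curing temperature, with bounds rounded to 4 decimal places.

SE(b_1) = s/√Sₓₓ = 59.9/√30730 = 0.3417.
df = n − 2 = 61.
t* = t_{0.025, 61} = 1.999624.
Margin = t* × SE = 1.999624 × 0.3417 = 0.683272.
CI: 2.1413 ± 0.683272 → (1.4580, 2.8246).
With 95% confidence, each one-unit increase in curing temperature is associated with a change of between 1.4580 and 2.8246 MPa in tensile strength.

(1.4580, 2.8246)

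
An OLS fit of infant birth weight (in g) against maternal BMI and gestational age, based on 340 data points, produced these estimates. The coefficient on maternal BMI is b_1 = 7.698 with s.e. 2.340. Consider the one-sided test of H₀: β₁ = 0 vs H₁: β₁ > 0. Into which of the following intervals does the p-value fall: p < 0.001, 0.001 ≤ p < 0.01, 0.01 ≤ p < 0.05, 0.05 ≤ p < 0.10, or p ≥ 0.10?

t = 7.698 / 2.340 = 3.290.
df = n − k − 1 = 340 − 2 − 1 = 337.
One-sided p = P(T_{337} > t) ≈ 0.0006.
So p < 0.001.

p < 0.001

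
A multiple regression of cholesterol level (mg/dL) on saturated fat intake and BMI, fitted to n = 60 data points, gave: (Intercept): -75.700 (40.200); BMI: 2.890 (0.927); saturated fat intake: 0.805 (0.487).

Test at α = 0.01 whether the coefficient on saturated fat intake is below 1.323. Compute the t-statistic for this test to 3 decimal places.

Read off: b = 0.805, SE = 0.487 for saturated fat intake.
H₀: β₁ = 1.323 vs H₁: β₁ < 1.323.
t = (0.805 − 1.323) / 0.487 = -1.064.
df = n − k − 1 = 60 − 2 − 1 = 57.
One-sided p ≈ 0.1460, which is ≥ 0.01, so fail to reject H₀.
The data do not give significant evidence that the true slope on saturated fat intake is below 1.323 mg/dL per unit, holding the other predictors fixed.

t = -1.064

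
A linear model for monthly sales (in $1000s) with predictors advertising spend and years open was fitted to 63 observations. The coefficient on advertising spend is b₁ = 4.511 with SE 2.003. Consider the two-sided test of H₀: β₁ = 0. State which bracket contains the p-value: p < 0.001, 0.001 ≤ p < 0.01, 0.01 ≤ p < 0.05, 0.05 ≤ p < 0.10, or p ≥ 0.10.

0.01 ≤ p < 0.05

t = 4.511 / 2.003 = 2.252.
df = n − k − 1 = 63 − 2 − 1 = 60.
Two-sided p = 2·P(T_{60} > |t|) ≈ 0.0280.
So 0.01 ≤ p < 0.05.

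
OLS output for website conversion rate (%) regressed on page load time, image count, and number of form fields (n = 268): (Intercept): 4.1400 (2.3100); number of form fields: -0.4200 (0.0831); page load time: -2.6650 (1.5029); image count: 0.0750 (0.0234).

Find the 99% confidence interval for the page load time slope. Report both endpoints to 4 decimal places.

(-6.5644, 1.2344)

Read off: b = -2.6650, SE = 1.5029 for page load time.
df = n − k − 1 = 268 − 3 − 1 = 264.
t* = t_{0.005, 264} = 2.59458.
Margin = t* × SE = 2.59458 × 1.5029 = 3.899394.
CI: -2.6650 ± 3.899394 → (-6.5644, 1.2344).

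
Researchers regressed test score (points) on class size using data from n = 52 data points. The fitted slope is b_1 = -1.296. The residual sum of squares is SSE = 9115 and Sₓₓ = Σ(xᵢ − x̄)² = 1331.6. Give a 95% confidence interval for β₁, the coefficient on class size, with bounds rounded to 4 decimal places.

MSE = SSE/(n − 2) = 9115/50 = 182.3.
SE(b_1) = √(MSE/Sₓₓ) = √(182.3/1331.6) = 0.370004.
df = n − 2 = 50.
t* = t_{0.025, 50} = 2.008559.
Margin = t* × SE = 2.008559 × 0.370004 = 0.743175.
CI: -1.296 ± 0.743175 → (-2.0392, -0.5528).
With 95% confidence, each one-unit increase in class size is associated with a change of between -2.0392 and -0.5528 points in test score.

(-2.0392, -0.5528)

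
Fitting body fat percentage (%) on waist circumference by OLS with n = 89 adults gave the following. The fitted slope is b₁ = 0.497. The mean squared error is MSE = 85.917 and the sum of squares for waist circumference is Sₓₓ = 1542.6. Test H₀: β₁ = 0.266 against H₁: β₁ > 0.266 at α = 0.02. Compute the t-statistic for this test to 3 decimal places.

SE(b₁) = √(MSE/Sₓₓ) = √(85.917/1542.6) = 0.236.
t = (0.497 − 0.266) / 0.236 = 0.979.
df = n − 2 = 87.
One-sided p ≈ 0.1652, which is ≥ 0.02, so fail to reject H₀.
The data do not give significant evidence that the true slope on waist circumference exceeds 0.266 % per unit.

t = 0.979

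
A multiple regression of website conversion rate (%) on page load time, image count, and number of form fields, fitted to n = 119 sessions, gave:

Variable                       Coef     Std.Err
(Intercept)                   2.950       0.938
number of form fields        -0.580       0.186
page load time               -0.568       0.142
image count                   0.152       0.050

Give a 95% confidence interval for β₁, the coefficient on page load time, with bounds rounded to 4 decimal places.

(-0.8493, -0.2867)

Read off: b = -0.568, SE = 0.142 for page load time.
df = n − k − 1 = 119 − 3 − 1 = 115.
t* = t_{0.025, 115} = 1.980808.
Margin = t* × SE = 1.980808 × 0.142 = 0.281275.
CI: -0.568 ± 0.281275 → (-0.8493, -0.2867).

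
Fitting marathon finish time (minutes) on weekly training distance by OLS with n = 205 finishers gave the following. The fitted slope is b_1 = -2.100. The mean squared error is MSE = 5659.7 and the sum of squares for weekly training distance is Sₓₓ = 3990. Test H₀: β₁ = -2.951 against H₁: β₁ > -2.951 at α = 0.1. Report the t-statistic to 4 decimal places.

SE(b_1) = √(MSE/Sₓₓ) = √(5659.7/3990) = 1.191.
t = (-2.100 − (-2.951)) / 1.191 = 0.7145.
df = n − 2 = 203.
One-sided p ≈ 0.2379, which is ≥ 0.1, so fail to reject H₀.
The data do not give significant evidence that the true slope on weekly training distance exceeds -2.951 minutes per unit.

t = 0.7145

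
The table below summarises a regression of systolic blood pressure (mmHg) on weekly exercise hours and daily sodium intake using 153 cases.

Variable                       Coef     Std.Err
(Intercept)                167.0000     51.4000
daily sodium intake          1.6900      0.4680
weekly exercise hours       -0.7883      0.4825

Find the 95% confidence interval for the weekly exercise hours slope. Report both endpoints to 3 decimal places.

(-1.742, 0.165)

Read off: b = -0.7883, SE = 0.4825 for weekly exercise hours.
df = n − k − 1 = 153 − 2 − 1 = 150.
t* = t_{0.025, 150} = 1.975905.
Margin = t* × SE = 1.975905 × 0.4825 = 0.95337.
CI: -0.7883 ± 0.95337 → (-1.742, 0.165).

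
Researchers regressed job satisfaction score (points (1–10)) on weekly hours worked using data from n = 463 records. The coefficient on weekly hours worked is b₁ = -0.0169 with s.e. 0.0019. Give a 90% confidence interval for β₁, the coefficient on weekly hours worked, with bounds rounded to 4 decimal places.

(-0.0200, -0.0138)

df = n − 2 = 463 − 2 = 461.
t* = t_{0.05, 461} = 1.648166.
Margin = t* × SE = 1.648166 × 0.0019 = 0.003132.
CI: -0.0169 ± 0.003132 → (-0.0200, -0.0138).
With 90% confidence, each one-unit increase in weekly hours worked is associated with a change of between -0.0200 and -0.0138 points (1–10) in job satisfaction score.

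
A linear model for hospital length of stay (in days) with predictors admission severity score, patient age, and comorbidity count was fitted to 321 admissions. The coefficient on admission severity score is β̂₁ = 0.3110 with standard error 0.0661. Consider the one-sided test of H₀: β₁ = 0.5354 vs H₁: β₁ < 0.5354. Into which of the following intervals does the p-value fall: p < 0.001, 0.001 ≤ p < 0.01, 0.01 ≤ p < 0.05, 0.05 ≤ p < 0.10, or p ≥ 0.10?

p < 0.001

t = (0.3110 − 0.5354) / 0.0661 = -3.395.
df = n − k − 1 = 321 − 3 − 1 = 317.
One-sided p = P(T_{317} < t) ≈ 0.0004.
So p < 0.001.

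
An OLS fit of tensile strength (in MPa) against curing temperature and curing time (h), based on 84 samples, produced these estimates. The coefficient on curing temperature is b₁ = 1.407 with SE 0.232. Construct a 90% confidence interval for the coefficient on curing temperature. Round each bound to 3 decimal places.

(1.021, 1.793)

df = n − k − 1 = 84 − 2 − 1 = 81.
t* = t_{0.05, 81} = 1.663884.
Margin = t* × SE = 1.663884 × 0.232 = 0.38602.
CI: 1.407 ± 0.38602 → (1.021, 1.793).
With 90% confidence, each one-unit increase in curing temperature is associated with a change of between 1.021 and 1.793 MPa in tensile strength, holding the other predictors fixed.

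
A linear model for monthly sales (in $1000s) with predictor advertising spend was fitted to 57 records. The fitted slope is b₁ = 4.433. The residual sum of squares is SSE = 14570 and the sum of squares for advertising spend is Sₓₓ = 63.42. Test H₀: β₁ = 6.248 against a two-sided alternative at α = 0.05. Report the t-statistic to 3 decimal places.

MSE = SSE/(n − 2) = 14570/55 = 264.909.
SE(b₁) = √(MSE/Sₓₓ) = √(264.909/63.42) = 2.04379.
t = (4.433 − 6.248) / 2.04379 = -0.888.
df = n − 2 = 55.
Two-sided p ≈ 0.3784, which is ≥ 0.05, so fail to reject H₀.
The data are consistent with a true slope of 6.248 $1000s per unit of advertising spend.

t = -0.888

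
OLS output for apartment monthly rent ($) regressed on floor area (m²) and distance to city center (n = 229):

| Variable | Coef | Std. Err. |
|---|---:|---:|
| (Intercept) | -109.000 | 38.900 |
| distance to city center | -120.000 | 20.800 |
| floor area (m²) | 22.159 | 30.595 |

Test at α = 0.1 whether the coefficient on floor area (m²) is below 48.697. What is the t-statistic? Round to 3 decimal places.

t = -0.867

Read off: b = 22.159, SE = 30.595 for floor area (m²).
H₀: β₁ = 48.697 vs H₁: β₁ < 48.697.
t = (22.159 − 48.697) / 30.595 = -0.867.
df = n − k − 1 = 229 − 2 − 1 = 226.
One-sided p ≈ 0.1933, which is ≥ 0.1, so fail to reject H₀.
The data do not give significant evidence that the true slope on floor area (m²) is below 48.697 $ per unit, holding the other predictors fixed.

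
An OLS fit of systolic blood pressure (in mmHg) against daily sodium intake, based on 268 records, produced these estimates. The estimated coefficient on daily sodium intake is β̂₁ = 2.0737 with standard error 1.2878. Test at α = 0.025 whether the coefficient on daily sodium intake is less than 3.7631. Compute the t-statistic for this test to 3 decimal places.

t = -1.312

H₀: β₁ = 3.7631 vs H₁: β₁ < 3.7631.
t = (β̂₁ − β₁⁰)/SE = (2.0737 − 3.7631) / 1.2878 = -1.312.
df = n − 2 = 268 − 2 = 266.
One-sided p ≈ 0.0954, which is ≥ 0.025, so fail to reject H₀.
The data do not give significant evidence that the true slope on daily sodium intake is below 3.7631 mmHg per unit.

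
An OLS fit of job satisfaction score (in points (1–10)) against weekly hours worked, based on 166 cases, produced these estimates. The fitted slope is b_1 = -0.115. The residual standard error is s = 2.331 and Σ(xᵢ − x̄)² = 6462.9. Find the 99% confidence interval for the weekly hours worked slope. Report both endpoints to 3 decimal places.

SE(b_1) = s/√Sₓₓ = 2.331/√6462.9 = 0.0289954.
df = n − 2 = 164.
t* = t_{0.005, 164} = 2.60614.
Margin = t* × SE = 2.60614 × 0.0289954 = 0.07557.
CI: -0.115 ± 0.07557 → (-0.191, -0.039).
With 99% confidence, each one-unit increase in weekly hours worked is associated with a change of between -0.191 and -0.039 points (1–10) in job satisfaction score.

(-0.191, -0.039)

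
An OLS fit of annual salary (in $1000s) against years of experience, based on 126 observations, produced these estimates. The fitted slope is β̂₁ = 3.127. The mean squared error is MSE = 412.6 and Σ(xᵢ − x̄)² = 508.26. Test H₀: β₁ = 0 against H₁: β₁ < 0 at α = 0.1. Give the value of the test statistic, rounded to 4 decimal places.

SE(β̂₁) = √(MSE/Sₓₓ) = √(412.6/508.26) = 0.900993.
t = 3.127 / 0.900993 = 3.4706.
df = n − 2 = 124.
One-sided p ≈ 0.9996, which is ≥ 0.1, so fail to reject H₀.
The data do not give significant evidence that the true slope on years of experience is negative.

t = 3.4706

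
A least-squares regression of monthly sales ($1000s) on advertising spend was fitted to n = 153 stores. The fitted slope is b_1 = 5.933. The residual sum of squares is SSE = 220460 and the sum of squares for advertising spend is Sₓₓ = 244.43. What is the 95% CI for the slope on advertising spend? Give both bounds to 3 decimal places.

MSE = SSE/(n − 2) = 220460/151 = 1460.
SE(b_1) = √(MSE/Sₓₓ) = √(1460/244.43) = 2.44399.
df = n − 2 = 151.
t* = t_{0.025, 151} = 1.975799.
Margin = t* × SE = 1.975799 × 2.44399 = 4.82883.
CI: 5.933 ± 4.82883 → (1.104, 10.762).
With 95% confidence, each one-unit increase in advertising spend is associated with a change of between 1.104 and 10.762 $1000s in monthly sales.

(1.104, 10.762)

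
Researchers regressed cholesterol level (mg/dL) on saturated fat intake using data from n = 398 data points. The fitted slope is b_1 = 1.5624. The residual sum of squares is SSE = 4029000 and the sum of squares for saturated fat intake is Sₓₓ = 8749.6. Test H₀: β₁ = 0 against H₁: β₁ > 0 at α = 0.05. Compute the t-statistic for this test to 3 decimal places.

t = 1.449

MSE = SSE/(n − 2) = 4029000/396 = 10174.2.
SE(b_1) = √(MSE/Sₓₓ) = √(10174.2/8749.6) = 1.07834.
t = 1.5624 / 1.07834 = 1.449.
df = n − 2 = 396.
One-sided p ≈ 0.0741, which is ≥ 0.05, so fail to reject H₀.
The data do not give significant evidence that the true slope on saturated fat intake is positive.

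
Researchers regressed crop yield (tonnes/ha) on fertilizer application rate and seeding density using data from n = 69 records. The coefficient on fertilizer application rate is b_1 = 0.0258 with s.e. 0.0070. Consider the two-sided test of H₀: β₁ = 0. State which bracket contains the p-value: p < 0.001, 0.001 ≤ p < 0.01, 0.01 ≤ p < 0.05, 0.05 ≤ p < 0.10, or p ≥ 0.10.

t = 0.0258 / 0.0070 = 3.686.
df = n − k − 1 = 69 − 2 − 1 = 66.
Two-sided p = 2·P(T_{66} > |t|) ≈ 0.0005.
So p < 0.001.

p < 0.001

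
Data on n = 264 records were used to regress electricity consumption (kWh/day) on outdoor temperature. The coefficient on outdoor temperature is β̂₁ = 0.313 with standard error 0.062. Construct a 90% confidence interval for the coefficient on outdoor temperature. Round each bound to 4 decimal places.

(0.2107, 0.4153)

df = n − 2 = 264 − 2 = 262.
t* = t_{0.05, 262} = 1.65069.
Margin = t* × SE = 1.65069 × 0.062 = 0.102343.
CI: 0.313 ± 0.102343 → (0.2107, 0.4153).
With 90% confidence, each one-unit increase in outdoor temperature is associated with a change of between 0.2107 and 0.4153 kWh/day in electricity consumption.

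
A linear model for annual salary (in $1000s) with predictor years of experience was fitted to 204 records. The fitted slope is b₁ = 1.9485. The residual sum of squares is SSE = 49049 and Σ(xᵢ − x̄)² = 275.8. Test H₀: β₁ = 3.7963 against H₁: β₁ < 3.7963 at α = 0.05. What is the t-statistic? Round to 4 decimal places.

t = -1.9693

MSE = SSE/(n − 2) = 49049/202 = 242.817.
SE(b₁) = √(MSE/Sₓₓ) = √(242.817/275.8) = 0.938301.
t = (1.9485 − 3.7963) / 0.938301 = -1.9693.
df = n − 2 = 202.
One-sided p ≈ 0.0251, which is < 0.05, so reject H₀.
There is evidence that the true slope on years of experience is below 3.7963 $1000s per unit.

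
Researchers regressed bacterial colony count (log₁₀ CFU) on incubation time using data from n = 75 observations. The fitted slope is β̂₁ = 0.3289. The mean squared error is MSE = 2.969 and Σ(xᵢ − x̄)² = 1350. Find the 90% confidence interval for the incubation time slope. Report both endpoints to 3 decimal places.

(0.251, 0.407)

SE(β̂₁) = √(MSE/Sₓₓ) = √(2.969/1350) = 0.0468963.
df = n − 2 = 73.
t* = t_{0.05, 73} = 1.665996.
Margin = t* × SE = 1.665996 × 0.0468963 = 0.07813.
CI: 0.3289 ± 0.07813 → (0.251, 0.407).
With 90% confidence, each one-unit increase in incubation time is associated with a change of between 0.251 and 0.407 log₁₀ CFU in bacterial colony count.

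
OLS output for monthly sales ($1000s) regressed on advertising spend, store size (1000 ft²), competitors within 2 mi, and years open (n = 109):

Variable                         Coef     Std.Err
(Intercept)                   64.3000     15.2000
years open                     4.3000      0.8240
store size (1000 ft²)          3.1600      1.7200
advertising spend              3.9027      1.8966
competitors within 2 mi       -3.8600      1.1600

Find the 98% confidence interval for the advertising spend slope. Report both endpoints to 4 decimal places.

Read off: b = 3.9027, SE = 1.8966 for advertising spend.
df = n − k − 1 = 109 − 4 − 1 = 104.
t* = t_{0.01, 104} = 2.362739.
Margin = t* × SE = 2.362739 × 1.8966 = 4.481171.
CI: 3.9027 ± 4.481171 → (-0.5785, 8.3839).

(-0.5785, 8.3839)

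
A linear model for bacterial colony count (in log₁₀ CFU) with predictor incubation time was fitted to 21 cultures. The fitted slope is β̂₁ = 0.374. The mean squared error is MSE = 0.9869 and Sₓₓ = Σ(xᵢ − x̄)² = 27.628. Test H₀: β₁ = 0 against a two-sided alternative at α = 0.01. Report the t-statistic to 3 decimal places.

SE(β̂₁) = √(MSE/Sₓₓ) = √(0.9869/27.628) = 0.189.
t = 0.374 / 0.189 = 1.979.
df = n − 2 = 19.
Two-sided p ≈ 0.0625, which is ≥ 0.01, so fail to reject H₀.
The data do not give significant evidence of an association between incubation time and bacterial colony count.

t = 1.979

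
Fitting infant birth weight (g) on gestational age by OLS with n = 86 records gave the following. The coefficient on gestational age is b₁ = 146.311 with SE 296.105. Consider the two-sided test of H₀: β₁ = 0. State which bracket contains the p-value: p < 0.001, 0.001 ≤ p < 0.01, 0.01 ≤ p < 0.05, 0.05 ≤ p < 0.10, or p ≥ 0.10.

t = 146.311 / 296.105 = 0.494.
df = n − 2 = 86 − 2 = 84.
Two-sided p = 2·P(T_{84} > |t|) ≈ 0.6225.
So p ≥ 0.10.

p ≥ 0.10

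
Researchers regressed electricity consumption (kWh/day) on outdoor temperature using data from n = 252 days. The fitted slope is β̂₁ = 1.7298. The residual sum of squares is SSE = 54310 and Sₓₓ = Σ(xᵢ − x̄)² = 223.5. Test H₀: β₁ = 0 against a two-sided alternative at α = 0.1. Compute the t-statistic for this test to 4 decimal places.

t = 1.7545

MSE = SSE/(n − 2) = 54310/250 = 217.24.
SE(β̂₁) = √(MSE/Sₓₓ) = √(217.24/223.5) = 0.985896.
t = 1.7298 / 0.985896 = 1.7545.
df = n − 2 = 250.
Two-sided p ≈ 0.0806, which is < 0.1, so reject H₀.
There is evidence that outdoor temperature is associated with electricity consumption.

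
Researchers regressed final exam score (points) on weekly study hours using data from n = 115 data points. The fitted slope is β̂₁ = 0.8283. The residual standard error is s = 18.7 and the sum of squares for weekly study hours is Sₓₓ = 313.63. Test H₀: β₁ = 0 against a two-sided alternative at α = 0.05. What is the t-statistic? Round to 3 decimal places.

t = 0.784

SE(β̂₁) = s/√Sₓₓ = 18.7/√313.63 = 1.05592.
t = 0.8283 / 1.05592 = 0.784.
df = n − 2 = 113.
Two-sided p ≈ 0.4344, which is ≥ 0.05, so fail to reject H₀.
The data do not give significant evidence of an association between weekly study hours and final exam score.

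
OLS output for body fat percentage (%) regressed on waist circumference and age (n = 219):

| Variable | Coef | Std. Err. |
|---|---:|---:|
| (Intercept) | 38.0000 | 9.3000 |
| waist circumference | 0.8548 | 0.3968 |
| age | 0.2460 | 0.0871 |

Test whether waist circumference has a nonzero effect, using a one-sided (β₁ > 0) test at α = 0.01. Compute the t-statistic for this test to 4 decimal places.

t = 2.1542

Read off: b = 0.8548, SE = 0.3968 for waist circumference.
H₀: β₁ = 0 vs H₁: β₁ > 0.
t = 0.8548 / 0.3968 = 2.1542.
df = n − k − 1 = 219 − 2 − 1 = 216.
One-sided p ≈ 0.0162, which is ≥ 0.01, so fail to reject H₀.
The data do not give significant evidence that the true slope on waist circumference is positive, holding the other predictors fixed.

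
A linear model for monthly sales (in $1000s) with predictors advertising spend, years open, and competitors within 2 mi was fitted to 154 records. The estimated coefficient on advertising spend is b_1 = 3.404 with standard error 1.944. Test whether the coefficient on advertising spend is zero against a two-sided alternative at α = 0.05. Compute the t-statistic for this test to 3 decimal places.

H₀: β₁ = 0 vs H₁: β₁ ≠ 0.
t = (b_1 − β₁⁰)/SE = 3.404 / 1.944 = 1.751.
df = n − k − 1 = 154 − 3 − 1 = 150.
Two-sided p ≈ 0.0820, which is ≥ 0.05, so fail to reject H₀.
The data do not give significant evidence of an association between advertising spend and monthly sales, after adjusting for the other predictors.

t = 1.751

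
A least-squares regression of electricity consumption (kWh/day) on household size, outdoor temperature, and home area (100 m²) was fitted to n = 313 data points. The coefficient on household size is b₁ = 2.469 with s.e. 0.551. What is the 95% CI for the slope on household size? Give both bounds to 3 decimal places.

df = n − k − 1 = 313 − 3 − 1 = 309.
t* = t_{0.025, 309} = 1.967671.
Margin = t* × SE = 1.967671 × 0.551 = 1.08419.
CI: 2.469 ± 1.08419 → (1.385, 3.553).
With 95% confidence, each one-unit increase in household size is associated with a change of between 1.385 and 3.553 kWh/day in electricity consumption, holding the other predictors fixed.

(1.385, 3.553)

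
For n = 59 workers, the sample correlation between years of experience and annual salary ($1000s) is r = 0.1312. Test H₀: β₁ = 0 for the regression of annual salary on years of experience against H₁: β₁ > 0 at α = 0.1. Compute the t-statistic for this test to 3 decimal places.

t = r·√(n − 2)/√(1 − r²) = 0.1312·√57/√0.982787 = 0.999.
df = n − 2 = 57.
One-sided p ≈ 0.1610, which is ≥ 0.1, so fail to reject H₀.
The data do not give significant evidence of a linear association between years of experience and annual salary.

t = 0.999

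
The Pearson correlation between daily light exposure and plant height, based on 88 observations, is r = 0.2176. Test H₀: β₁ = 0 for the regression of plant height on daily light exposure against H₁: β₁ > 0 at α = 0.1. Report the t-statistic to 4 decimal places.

t = r·√(n − 2)/√(1 − r²) = 0.2176·√86/√0.95265 = 2.0675.
df = n − 2 = 86.
One-sided p ≈ 0.0208, which is < 0.1, so reject H₀.
There is evidence of a linear association between daily light exposure and plant height.

t = 2.0675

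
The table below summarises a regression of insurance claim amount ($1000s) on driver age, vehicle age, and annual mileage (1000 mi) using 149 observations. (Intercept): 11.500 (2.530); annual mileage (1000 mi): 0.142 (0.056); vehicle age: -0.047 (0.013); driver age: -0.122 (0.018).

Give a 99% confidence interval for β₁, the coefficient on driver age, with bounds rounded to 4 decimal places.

(-0.1690, -0.0750)

Read off: b = -0.122, SE = 0.018 for driver age.
df = n − k − 1 = 149 − 3 − 1 = 145.
t* = t_{0.005, 145} = 2.610161.
Margin = t* × SE = 2.610161 × 0.018 = 0.046983.
CI: -0.122 ± 0.046983 → (-0.1690, -0.0750).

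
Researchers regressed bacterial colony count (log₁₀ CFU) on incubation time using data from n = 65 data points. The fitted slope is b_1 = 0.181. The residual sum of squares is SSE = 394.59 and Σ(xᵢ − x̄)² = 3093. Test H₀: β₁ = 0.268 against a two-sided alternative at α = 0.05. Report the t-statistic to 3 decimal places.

MSE = SSE/(n − 2) = 394.59/63 = 6.26333.
SE(b_1) = √(MSE/Sₓₓ) = √(6.26333/3093) = 0.045.
t = (0.181 − 0.268) / 0.045 = -1.933.
df = n − 2 = 63.
Two-sided p ≈ 0.0577, which is ≥ 0.05, so fail to reject H₀.
The data are consistent with a true slope of 0.268 log₁₀ CFU per unit of incubation time.

t = -1.933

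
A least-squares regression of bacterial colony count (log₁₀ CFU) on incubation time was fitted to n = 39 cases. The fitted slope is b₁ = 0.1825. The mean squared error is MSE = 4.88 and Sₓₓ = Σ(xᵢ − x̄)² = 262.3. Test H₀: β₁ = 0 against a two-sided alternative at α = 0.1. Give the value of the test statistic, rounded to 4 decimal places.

t = 1.3380

SE(b₁) = √(MSE/Sₓₓ) = √(4.88/262.3) = 0.136399.
t = 0.1825 / 0.136399 = 1.3380.
df = n − 2 = 37.
Two-sided p ≈ 0.1891, which is ≥ 0.1, so fail to reject H₀.
The data do not give significant evidence of an association between incubation time and bacterial colony count.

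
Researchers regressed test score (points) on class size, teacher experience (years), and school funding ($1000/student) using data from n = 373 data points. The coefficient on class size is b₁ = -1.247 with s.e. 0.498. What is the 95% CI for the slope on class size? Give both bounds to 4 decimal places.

(-2.2263, -0.2677)

df = n − k − 1 = 373 − 3 − 1 = 369.
t* = t_{0.025, 369} = 1.966414.
Margin = t* × SE = 1.966414 × 0.498 = 0.979274.
CI: -1.247 ± 0.979274 → (-2.2263, -0.2677).
With 95% confidence, each one-unit increase in class size is associated with a change of between -2.2263 and -0.2677 points in test score, holding the other predictors fixed.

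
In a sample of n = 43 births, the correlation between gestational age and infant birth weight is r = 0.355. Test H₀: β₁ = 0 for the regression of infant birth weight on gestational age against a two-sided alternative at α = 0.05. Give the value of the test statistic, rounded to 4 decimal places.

t = r·√(n − 2)/√(1 − r²) = 0.355·√41/√0.873975 = 2.4315.
df = n − 2 = 41.
Two-sided p ≈ 0.0195, which is < 0.05, so reject H₀.
There is evidence of a linear association between gestational age and infant birth weight.

t = 2.4315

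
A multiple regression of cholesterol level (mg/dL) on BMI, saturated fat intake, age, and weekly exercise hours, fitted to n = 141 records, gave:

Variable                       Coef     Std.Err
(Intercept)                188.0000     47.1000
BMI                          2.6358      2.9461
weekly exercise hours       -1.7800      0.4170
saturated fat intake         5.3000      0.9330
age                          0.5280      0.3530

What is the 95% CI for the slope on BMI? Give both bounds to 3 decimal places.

Read off: b = 2.6358, SE = 2.9461 for BMI.
df = n − k − 1 = 141 − 4 − 1 = 136.
t* = t_{0.025, 136} = 1.977561.
Margin = t* × SE = 1.977561 × 2.9461 = 5.82609.
CI: 2.6358 ± 5.82609 → (-3.190, 8.462).

(-3.190, 8.462)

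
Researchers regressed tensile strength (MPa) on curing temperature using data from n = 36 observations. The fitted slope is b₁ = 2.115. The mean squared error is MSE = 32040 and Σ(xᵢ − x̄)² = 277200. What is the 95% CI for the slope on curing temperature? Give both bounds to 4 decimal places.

(1.4241, 2.8059)

SE(b₁) = √(MSE/Sₓₓ) = √(32040/277200) = 0.339977.
df = n − 2 = 34.
t* = t_{0.025, 34} = 2.032245.
Margin = t* × SE = 2.032245 × 0.339977 = 0.690917.
CI: 2.115 ± 0.690917 → (1.4241, 2.8059).
With 95% confidence, each one-unit increase in curing temperature is associated with a change of between 1.4241 and 2.8059 MPa in tensile strength.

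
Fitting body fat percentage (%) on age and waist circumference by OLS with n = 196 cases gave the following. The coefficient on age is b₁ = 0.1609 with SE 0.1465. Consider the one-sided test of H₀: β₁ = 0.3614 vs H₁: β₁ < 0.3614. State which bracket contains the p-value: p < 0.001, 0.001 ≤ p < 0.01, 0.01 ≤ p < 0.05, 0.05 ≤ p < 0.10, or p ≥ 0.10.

t = (0.1609 − 0.3614) / 0.1465 = -1.369.
df = n − k − 1 = 196 − 2 − 1 = 193.
One-sided p = P(T_{193} < t) ≈ 0.0864.
So 0.05 ≤ p < 0.10.

0.05 ≤ p < 0.10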